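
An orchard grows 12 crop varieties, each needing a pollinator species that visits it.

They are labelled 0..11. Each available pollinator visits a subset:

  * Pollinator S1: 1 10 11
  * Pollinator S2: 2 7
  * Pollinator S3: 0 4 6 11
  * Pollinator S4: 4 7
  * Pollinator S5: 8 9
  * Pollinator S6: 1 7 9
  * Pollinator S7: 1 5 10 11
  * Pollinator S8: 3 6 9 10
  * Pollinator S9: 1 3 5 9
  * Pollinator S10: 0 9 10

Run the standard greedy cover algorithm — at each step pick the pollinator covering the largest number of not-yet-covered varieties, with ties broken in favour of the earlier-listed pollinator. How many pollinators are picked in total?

Greedy: pick S3 (covers 4 new) → pick S9 (covers 4 new) → pick S2 (covers 2 new) → pick S1 (covers 1 new) → pick S5 (covers 1 new). Total picks: 5.

5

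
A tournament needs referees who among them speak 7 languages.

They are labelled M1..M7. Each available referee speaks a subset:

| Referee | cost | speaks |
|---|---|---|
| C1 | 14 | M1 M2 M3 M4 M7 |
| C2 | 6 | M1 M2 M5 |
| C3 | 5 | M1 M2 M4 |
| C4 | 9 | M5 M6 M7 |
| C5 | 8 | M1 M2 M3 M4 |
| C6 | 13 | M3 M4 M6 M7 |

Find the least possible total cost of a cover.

17

C4, C5 together cover every language (C4 ∪ C5 = {M1, M2, M3, M4, M5, M6, M7}); total cost 9 + 8 = 17.
The greedy pick C3, C4, C5 costs 22; no covering selection beats 17.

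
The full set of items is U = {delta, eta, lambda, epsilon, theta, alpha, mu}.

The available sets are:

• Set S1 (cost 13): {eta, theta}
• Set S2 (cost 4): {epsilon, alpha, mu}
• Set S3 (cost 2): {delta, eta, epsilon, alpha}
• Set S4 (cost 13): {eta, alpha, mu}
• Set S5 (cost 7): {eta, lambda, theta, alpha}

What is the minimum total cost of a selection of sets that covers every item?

S2, S3, S5 together cover every item (S2 ∪ S3 ∪ S5 = {delta, eta, lambda, epsilon, theta, alpha, mu}); total cost 4 + 2 + 7 = 13.
No covering selection has total cost below 13.

13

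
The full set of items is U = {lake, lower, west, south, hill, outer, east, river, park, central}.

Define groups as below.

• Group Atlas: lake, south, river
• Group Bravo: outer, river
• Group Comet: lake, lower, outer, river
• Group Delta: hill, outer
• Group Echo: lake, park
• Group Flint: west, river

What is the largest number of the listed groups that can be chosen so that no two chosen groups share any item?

3

Delta, Echo, Flint are pairwise disjoint (Delta={hill,outer}; Echo={lake,park}; Flint={west,river}).
Every remaining group overlaps one of these, and no 4 of the listed groups are pairwise disjoint, so 3 is the maximum.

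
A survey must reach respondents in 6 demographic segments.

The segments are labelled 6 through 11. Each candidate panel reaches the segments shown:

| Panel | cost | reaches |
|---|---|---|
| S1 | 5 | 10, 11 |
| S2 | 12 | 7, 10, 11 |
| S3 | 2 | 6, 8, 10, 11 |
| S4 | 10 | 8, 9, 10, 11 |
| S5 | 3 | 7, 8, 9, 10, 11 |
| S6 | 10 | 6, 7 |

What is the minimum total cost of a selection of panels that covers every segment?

S3, S5 together cover every segment (S3 ∪ S5 = {6, 7, 8, 9, 10, 11}); total cost 2 + 3 = 5.
No covering selection has total cost below 5.

5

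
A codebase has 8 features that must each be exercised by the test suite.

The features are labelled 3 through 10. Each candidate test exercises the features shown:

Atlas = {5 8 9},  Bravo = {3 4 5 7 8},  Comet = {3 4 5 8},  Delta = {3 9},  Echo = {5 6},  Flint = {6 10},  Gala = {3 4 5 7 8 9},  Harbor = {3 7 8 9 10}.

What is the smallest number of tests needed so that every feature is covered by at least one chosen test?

Flint and Gala together: Flint ∪ Gala = {3, 4, 5, 6, 7, 8, 9, 10} — every feature is covered.
No single test has all 8 features (the largest, Gala, has 6), so 2 is optimal.

2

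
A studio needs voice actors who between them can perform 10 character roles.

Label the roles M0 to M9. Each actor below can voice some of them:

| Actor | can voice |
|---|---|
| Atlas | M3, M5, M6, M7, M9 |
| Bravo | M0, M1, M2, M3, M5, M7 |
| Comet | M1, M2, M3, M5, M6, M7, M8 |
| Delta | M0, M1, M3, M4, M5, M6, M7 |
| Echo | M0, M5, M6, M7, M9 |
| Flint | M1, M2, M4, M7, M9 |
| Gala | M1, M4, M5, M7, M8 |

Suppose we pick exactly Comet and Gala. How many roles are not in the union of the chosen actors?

2

Union of Comet, Gala = {M1, M2, M3, M4, M5, M6, M7, M8}.
Not covered: M0, M9 — 2 roles.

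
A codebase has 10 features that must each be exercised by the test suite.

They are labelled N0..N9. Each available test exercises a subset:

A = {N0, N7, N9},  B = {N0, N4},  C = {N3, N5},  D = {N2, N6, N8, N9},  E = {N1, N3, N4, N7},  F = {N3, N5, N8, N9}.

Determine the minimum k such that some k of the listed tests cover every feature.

4

B and C and D and E together: B ∪ C ∪ D ∪ E = {N0, N1, N2, N3, N4, N5, N6, N7, N8, N9} — every feature is covered.
No 3 of the 6 tests cover everything (all 20 combinations miss at least one feature), so 4 is optimal.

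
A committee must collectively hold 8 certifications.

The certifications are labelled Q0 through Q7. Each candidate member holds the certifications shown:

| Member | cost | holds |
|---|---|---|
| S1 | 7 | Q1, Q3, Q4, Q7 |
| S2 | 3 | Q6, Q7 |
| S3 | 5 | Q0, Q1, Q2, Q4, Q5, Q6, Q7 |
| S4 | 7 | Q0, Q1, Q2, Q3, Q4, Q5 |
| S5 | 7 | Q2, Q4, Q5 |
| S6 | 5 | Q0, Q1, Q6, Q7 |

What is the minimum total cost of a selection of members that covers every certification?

S2, S4 together cover every certification (S2 ∪ S4 = {Q0, Q1, Q2, Q3, Q4, Q5, Q6, Q7}); total cost 3 + 7 = 10.
The greedy pick S3, S1 costs 12; no covering selection beats 10.

10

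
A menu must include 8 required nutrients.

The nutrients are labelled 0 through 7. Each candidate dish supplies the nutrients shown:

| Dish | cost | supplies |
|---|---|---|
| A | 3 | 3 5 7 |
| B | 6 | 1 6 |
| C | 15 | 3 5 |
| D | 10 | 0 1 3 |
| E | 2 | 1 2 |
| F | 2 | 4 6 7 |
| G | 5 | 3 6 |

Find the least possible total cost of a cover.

17

A, D, E, F together cover every nutrient (A ∪ D ∪ E ∪ F = {0, 1, 2, 3, 4, 5, 6, 7}); total cost 3 + 10 + 2 + 2 = 17.
No covering selection has total cost below 17.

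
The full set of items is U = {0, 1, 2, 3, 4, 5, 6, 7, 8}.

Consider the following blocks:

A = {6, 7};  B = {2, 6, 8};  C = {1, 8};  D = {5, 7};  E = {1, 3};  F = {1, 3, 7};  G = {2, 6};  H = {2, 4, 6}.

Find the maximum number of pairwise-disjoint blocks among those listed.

3

D, E, G are pairwise disjoint (D={5,7}; E={1,3}; G={2,6}).
Every remaining block overlaps one of these, and no 4 of the listed blocks are pairwise disjoint, so 3 is the maximum.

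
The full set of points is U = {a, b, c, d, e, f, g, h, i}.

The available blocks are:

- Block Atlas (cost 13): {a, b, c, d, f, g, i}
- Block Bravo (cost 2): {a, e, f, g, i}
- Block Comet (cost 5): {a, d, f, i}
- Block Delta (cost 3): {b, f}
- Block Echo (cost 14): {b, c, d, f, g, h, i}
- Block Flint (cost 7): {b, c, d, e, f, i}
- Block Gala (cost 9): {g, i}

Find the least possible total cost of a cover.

16

Bravo, Echo together cover every point (Bravo ∪ Echo = {a, b, c, d, e, f, g, h, i}); total cost 2 + 14 = 16.
The greedy pick Bravo, Flint, Echo costs 23; no covering selection beats 16.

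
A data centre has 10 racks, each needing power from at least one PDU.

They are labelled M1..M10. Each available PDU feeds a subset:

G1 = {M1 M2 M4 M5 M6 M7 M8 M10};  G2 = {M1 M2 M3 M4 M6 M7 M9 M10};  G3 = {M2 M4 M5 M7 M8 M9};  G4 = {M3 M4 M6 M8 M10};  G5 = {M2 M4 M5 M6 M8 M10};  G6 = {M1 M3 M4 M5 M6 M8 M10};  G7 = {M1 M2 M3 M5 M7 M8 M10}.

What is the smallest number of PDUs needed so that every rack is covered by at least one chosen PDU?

G2 and G7 together: G2 ∪ G7 = {M1, M2, M3, M4, M5, M6, M7, M8, M9, M10} — every rack is covered.
No single PDU has all 10 racks (the largest, G1, has 8), so 2 is optimal.

2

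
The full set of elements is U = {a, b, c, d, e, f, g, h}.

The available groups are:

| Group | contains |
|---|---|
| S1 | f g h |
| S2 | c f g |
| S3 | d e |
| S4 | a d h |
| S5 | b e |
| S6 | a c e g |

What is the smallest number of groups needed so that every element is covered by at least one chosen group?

3

S2 and S4 and S5 together: S2 ∪ S4 ∪ S5 = {a, b, c, d, e, f, g, h} — every element is covered.
Only S5 contains b, so S5 is forced; the remaining 6 elements need at least 2 more groups (each remaining group adds at most 3) — so at least 3 groups are needed, and 3 is optimal.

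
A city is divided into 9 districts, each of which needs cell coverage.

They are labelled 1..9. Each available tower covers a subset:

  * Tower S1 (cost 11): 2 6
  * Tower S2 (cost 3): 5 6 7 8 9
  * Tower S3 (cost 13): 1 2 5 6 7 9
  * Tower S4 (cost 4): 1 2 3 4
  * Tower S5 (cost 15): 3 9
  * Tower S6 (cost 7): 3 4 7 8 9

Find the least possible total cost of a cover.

S2, S4 together cover every district (S2 ∪ S4 = {1, 2, 3, 4, 5, 6, 7, 8, 9}); total cost 3 + 4 = 7.
No covering selection has total cost below 7.

7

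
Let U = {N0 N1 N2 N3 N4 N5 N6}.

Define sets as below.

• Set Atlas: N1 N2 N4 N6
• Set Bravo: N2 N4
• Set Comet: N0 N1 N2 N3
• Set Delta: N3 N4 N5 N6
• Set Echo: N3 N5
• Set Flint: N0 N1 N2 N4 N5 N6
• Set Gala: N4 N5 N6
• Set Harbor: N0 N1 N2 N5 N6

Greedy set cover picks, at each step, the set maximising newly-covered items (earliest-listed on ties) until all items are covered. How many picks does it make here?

2

Greedy: pick Flint (covers 6 new) → pick Comet (covers 1 new). Total picks: 2.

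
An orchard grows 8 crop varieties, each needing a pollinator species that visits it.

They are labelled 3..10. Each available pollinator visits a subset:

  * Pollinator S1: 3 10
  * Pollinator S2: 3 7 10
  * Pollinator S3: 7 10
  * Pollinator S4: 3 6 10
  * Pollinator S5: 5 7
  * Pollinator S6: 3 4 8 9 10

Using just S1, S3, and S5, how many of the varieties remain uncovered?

Union of S1, S3, S5 = {3, 5, 7, 10}.
Not covered: 4, 6, 8, 9 — 4 varieties.

4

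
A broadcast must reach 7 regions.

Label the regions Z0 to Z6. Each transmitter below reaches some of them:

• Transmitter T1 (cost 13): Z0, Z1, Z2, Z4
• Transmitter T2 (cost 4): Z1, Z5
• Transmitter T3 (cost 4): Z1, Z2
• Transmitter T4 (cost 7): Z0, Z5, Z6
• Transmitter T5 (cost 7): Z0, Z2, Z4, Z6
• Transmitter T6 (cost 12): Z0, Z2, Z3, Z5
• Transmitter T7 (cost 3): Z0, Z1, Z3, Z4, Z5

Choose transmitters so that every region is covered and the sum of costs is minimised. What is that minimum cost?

10

T5, T7 together cover every region (T5 ∪ T7 = {Z0, Z1, Z2, Z3, Z4, Z5, Z6}); total cost 7 + 3 = 10.
No covering selection has total cost below 10.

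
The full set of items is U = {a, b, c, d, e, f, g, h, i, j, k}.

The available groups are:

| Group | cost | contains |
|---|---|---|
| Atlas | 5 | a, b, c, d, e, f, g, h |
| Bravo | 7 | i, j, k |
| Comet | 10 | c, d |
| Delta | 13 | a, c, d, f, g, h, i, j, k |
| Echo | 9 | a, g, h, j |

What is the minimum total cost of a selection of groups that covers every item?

12

Atlas, Bravo together cover every item (Atlas ∪ Bravo = {a, b, c, d, e, f, g, h, i, j, k}); total cost 5 + 7 = 12.
No covering selection has total cost below 12.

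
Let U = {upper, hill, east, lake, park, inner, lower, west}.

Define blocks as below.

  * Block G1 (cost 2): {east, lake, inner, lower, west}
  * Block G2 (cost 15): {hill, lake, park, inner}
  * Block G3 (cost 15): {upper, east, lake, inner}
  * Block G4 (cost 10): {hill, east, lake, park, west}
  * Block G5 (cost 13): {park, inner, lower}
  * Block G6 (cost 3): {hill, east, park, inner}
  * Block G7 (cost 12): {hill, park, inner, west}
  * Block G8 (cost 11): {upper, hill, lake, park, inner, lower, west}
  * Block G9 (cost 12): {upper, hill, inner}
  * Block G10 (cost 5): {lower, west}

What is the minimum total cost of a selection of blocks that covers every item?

G1, G8 together cover every item (G1 ∪ G8 = {upper, hill, east, lake, park, inner, lower, west}); total cost 2 + 11 = 13.
The greedy pick G1, G6, G8 costs 16; no covering selection beats 13.

13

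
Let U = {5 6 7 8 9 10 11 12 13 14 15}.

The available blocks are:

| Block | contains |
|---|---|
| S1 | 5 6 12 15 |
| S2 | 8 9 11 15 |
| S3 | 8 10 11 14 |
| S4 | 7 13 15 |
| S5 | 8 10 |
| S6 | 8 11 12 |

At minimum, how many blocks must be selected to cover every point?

Take {S1, S2, S3, S4}. Their union is {5, 6, 7, 8, 9, 10, 11, 12, 13, 14, 15}, which is all 11 points.
Only S2 contains 9, so S2 is forced; the remaining 7 points need at least 3 more blocks (each remaining block adds at most 3) — so at least 4 blocks are needed, and 4 is optimal.

4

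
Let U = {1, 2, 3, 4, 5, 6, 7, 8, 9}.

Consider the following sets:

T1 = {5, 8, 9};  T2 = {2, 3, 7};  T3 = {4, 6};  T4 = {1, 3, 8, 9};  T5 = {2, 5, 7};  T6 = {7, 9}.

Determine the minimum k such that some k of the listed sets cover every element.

T3, T4, and T5 cover everything between them: the union {1, 2, 3, 4, 5, 6, 7, 8, 9} is all of U.
Each set has at most 4 elements, and 2·4 = 8 < 9 — so at least 3 sets are needed, and 3 is optimal.

3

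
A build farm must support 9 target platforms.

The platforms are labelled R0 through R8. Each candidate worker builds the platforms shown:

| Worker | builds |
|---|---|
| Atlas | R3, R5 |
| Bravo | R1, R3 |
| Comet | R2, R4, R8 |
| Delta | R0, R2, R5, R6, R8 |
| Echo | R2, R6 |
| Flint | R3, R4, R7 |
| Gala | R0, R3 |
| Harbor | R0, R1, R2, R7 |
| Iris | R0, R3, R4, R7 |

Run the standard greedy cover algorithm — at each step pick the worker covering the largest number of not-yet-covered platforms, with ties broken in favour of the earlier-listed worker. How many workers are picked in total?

Greedy: pick Delta (covers 5 new) → pick Flint (covers 3 new) → pick Bravo (covers 1 new). Total picks: 3.

3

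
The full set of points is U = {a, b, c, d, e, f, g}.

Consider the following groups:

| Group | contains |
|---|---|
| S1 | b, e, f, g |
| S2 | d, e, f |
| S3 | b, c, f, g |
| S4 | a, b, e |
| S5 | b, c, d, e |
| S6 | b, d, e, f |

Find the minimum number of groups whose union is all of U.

Take {S3, S4, S5}. Their union is {a, b, c, d, e, f, g}, which is all 7 points.
Only S4 contains a, so S4 is forced; the remaining 4 points need at least 2 more groups (each remaining group adds at most 3) — so at least 3 groups are needed, and 3 is optimal.

3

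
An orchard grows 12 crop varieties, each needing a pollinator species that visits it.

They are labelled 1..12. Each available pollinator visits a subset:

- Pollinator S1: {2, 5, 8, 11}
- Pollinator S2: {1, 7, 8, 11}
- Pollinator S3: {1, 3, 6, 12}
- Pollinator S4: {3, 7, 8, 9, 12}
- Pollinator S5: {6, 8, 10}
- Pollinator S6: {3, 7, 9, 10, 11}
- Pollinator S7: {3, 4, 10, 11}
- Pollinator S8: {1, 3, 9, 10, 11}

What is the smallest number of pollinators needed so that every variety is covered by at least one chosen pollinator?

Take {S1, S3, S6, S7}. Their union is {1, 2, 3, 4, 5, 6, 7, 8, 9, 10, 11, 12}, which is all 12 varieties.
No 3 of the 8 pollinators cover everything (all 56 combinations miss at least one variety), so 4 is optimal.

4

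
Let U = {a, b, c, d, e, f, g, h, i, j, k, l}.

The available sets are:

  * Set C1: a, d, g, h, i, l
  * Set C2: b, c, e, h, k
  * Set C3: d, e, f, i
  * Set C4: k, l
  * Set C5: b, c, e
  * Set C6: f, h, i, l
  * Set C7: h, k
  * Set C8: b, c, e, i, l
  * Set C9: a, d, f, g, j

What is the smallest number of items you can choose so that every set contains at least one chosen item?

The 4 items {a, e, i, k} hit every set.
No choice of 3 items meets every set, so 4 is the minimum.

4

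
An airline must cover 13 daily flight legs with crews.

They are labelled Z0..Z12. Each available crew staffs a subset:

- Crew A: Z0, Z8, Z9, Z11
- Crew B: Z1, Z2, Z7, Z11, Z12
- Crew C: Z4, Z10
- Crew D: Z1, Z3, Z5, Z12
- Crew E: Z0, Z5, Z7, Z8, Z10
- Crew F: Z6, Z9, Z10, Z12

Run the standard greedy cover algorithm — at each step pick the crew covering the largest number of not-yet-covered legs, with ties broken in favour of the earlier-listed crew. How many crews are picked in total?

Greedy: pick B (covers 5 new) → pick E (covers 4 new) → pick F (covers 2 new) → pick C (covers 1 new) → pick D (covers 1 new). Total picks: 5.

5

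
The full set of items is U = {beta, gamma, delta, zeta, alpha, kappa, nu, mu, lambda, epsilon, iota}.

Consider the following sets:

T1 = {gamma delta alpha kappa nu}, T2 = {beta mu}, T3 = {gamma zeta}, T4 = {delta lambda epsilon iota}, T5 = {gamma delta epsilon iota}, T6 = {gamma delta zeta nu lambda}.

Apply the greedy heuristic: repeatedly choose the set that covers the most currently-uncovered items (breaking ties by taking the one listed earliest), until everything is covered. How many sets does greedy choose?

4

Greedy: pick T1 (covers 5 new) → pick T4 (covers 3 new) → pick T2 (covers 2 new) → pick T3 (covers 1 new). Total picks: 4.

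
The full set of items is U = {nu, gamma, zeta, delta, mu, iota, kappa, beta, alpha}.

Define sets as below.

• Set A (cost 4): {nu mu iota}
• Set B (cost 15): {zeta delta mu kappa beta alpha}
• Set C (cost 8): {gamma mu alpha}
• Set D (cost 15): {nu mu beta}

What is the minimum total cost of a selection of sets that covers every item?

A, B, C together cover every item (A ∪ B ∪ C = {nu, gamma, zeta, delta, mu, iota, kappa, beta, alpha}); total cost 4 + 15 + 8 = 27.
No covering selection has total cost below 27.

27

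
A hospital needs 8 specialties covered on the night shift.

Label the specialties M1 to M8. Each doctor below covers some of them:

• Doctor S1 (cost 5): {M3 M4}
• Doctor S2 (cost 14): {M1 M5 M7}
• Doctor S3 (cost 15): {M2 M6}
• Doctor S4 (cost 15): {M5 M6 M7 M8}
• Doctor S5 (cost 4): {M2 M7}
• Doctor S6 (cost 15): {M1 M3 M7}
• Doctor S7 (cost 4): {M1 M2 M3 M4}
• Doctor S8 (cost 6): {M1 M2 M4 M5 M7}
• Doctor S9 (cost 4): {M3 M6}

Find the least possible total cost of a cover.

19

S4, S7 together cover every specialty (S4 ∪ S7 = {M1, M2, M3, M4, M5, M6, M7, M8}); total cost 15 + 4 = 19.
The greedy pick S7, S8, S9, S4 costs 29; no covering selection beats 19.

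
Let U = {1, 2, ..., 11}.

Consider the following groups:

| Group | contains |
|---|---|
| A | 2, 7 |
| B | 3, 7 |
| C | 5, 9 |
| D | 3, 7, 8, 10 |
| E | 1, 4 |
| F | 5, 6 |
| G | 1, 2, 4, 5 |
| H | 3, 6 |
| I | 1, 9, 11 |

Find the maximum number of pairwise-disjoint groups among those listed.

4

A, C, E, H are pairwise disjoint (A={2,7}; C={5,9}; E={1,4}; H={3,6}).
Every remaining group overlaps one of these, and no 5 of the listed groups are pairwise disjoint, so 4 is the maximum.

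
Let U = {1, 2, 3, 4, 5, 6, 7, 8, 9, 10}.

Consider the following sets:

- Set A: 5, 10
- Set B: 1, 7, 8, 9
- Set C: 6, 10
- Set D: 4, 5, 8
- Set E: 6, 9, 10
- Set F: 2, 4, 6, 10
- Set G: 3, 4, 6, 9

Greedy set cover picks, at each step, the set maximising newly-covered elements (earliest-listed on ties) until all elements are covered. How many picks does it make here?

4

Greedy: pick B (covers 4 new) → pick F (covers 4 new) → pick A (covers 1 new) → pick G (covers 1 new). Total picks: 4.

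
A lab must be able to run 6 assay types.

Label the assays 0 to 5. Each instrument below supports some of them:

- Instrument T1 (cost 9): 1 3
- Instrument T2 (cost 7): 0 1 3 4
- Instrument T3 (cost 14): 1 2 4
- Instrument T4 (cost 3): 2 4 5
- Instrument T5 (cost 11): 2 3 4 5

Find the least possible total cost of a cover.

T2, T4 together cover every assay (T2 ∪ T4 = {0, 1, 2, 3, 4, 5}); total cost 7 + 3 = 10.
No covering selection has total cost below 10.

10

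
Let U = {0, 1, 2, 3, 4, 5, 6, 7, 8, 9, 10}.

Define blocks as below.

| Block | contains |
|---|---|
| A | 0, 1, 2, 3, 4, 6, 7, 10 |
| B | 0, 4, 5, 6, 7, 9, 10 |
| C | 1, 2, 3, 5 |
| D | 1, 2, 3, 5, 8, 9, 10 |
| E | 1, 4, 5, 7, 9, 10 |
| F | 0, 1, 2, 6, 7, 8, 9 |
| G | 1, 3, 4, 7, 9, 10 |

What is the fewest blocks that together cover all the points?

A and D together: A ∪ D = {0, 1, 2, 3, 4, 5, 6, 7, 8, 9, 10} — every point is covered.
No single block has all 11 points (the largest, A, has 8), so 2 is optimal.

2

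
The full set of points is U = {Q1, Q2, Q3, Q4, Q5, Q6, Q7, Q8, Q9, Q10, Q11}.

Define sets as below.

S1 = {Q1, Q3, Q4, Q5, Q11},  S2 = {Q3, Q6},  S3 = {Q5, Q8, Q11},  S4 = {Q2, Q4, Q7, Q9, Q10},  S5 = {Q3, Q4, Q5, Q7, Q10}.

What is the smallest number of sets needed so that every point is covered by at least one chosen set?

S1, S2, S3, and S4 cover everything between them: the union {Q1, Q2, Q3, Q4, Q5, Q6, Q7, Q8, Q9, Q10, Q11} is all of U.
No 3 of the 5 sets cover everything (all 10 combinations miss at least one point), so 4 is optimal.

4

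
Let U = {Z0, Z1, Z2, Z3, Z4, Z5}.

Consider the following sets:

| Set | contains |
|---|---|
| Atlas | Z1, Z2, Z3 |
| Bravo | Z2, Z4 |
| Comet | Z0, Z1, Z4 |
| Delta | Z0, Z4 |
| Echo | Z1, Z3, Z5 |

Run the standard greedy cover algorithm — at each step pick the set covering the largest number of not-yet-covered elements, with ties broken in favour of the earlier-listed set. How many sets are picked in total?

3

Greedy: pick Atlas (covers 3 new) → pick Comet (covers 2 new) → pick Echo (covers 1 new). Total picks: 3.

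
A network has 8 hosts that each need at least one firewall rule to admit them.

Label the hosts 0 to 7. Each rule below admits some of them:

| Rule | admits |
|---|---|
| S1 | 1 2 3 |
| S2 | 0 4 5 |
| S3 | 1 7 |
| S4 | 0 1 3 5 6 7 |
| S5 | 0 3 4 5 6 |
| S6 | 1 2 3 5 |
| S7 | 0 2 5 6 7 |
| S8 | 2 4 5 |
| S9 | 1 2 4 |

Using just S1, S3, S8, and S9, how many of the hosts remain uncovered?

2

Union of S1, S3, S8, S9 = {1, 2, 3, 4, 5, 7}.
Not covered: 0, 6 — 2 hosts.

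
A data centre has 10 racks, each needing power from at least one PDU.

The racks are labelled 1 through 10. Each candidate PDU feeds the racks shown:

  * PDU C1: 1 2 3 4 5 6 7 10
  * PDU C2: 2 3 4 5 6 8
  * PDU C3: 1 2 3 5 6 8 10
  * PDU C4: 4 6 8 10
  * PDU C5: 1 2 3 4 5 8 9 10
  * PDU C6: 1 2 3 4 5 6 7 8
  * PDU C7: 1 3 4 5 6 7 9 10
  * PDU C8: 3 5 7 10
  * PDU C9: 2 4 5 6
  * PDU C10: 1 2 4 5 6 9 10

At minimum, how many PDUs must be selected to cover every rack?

2

Take {C2, C7}. Their union is {1, 2, 3, 4, 5, 6, 7, 8, 9, 10}, which is all 10 racks.
No single PDU has all 10 racks (the largest, C1, has 8), so 2 is optimal.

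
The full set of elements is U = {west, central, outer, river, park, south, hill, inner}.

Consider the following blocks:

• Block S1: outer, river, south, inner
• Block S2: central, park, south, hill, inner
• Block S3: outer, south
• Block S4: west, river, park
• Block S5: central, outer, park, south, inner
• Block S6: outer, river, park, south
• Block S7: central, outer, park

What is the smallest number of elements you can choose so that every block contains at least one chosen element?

Take H = {outer, park}. Each listed block contains at least one of these, so H is a hitting set of size 2.
The blocks S3, S4 are pairwise disjoint, so any hitting set needs a separate element for each — at least 2. Hence 2 is optimal.

2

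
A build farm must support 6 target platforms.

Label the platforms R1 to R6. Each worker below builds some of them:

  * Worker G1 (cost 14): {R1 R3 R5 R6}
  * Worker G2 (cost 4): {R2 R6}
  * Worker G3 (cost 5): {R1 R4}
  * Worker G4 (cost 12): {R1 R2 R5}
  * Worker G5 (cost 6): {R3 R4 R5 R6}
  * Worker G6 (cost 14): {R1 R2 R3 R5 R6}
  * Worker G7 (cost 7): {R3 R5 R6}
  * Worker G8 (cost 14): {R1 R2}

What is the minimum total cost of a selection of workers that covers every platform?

G2, G3, G5 together cover every platform (G2 ∪ G3 ∪ G5 = {R1, R2, R3, R4, R5, R6}); total cost 4 + 5 + 6 = 15.
No covering selection has total cost below 15.

15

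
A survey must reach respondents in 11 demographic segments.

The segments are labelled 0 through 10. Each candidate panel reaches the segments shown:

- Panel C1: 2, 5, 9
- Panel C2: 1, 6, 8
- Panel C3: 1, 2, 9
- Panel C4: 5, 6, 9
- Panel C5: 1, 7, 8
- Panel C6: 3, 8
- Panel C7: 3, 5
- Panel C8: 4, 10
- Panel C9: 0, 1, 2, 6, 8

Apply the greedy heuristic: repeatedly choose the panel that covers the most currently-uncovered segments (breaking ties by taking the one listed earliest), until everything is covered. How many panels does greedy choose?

Greedy: pick C9 (covers 5 new) → pick C1 (covers 2 new) → pick C8 (covers 2 new) → pick C5 (covers 1 new) → pick C6 (covers 1 new). Total picks: 5.

5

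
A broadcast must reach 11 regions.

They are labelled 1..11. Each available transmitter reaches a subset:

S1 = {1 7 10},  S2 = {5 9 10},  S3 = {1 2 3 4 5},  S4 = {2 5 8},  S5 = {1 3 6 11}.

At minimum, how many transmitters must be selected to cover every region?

S1 and S2 and S3 and S4 and S5 together: S1 ∪ S2 ∪ S3 ∪ S4 ∪ S5 = {1, 2, 3, 4, 5, 6, 7, 8, 9, 10, 11} — every region is covered.
No 4 of the 5 transmitters cover everything (all 5 combinations miss at least one region), so 5 is optimal.

5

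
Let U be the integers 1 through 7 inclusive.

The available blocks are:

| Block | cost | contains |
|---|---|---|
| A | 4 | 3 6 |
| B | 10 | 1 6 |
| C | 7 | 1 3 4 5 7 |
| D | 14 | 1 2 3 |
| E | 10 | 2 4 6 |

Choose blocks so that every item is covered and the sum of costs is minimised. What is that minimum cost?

C, E together cover every item (C ∪ E = {1, 2, 3, 4, 5, 6, 7}); total cost 7 + 10 = 17.
The greedy pick C, A, E costs 21; no covering selection beats 17.

17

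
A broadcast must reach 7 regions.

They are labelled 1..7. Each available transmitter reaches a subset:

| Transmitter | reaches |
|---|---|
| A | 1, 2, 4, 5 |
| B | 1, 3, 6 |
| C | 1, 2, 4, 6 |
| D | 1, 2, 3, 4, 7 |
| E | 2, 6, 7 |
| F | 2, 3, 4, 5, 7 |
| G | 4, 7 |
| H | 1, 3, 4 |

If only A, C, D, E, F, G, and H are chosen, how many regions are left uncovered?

Union of A, C, D, E, F, G, H = {1, 2, 3, 4, 5, 6, 7} — that's every region, so 0 are uncovered.

0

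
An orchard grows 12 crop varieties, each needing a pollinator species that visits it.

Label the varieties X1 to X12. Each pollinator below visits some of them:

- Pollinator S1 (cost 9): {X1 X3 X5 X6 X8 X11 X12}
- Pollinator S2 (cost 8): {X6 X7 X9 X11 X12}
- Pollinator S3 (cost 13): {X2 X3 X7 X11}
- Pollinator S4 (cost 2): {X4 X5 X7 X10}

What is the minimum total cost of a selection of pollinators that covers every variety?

32

S1, S2, S3, S4 together cover every variety (S1 ∪ S2 ∪ S3 ∪ S4 = {X1, X2, X3, X4, X5, X6, X7, X8, X9, X10, X11, X12}); total cost 9 + 8 + 13 + 2 = 32.
No covering selection has total cost below 32.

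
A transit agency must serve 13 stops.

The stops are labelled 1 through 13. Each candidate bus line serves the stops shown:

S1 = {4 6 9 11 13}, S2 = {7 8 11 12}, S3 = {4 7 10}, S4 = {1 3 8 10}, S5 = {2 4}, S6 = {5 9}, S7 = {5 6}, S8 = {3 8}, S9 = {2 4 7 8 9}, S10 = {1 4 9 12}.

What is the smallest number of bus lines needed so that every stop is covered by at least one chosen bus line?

5

Take {S1, S4, S6, S9, S10}. Their union is {1, 2, 3, 4, 5, 6, 7, 8, 9, 10, 11, 12, 13}, which is all 13 stops.
No 4 of the 10 bus lines cover everything (all 210 combinations miss at least one stop), so 5 is optimal.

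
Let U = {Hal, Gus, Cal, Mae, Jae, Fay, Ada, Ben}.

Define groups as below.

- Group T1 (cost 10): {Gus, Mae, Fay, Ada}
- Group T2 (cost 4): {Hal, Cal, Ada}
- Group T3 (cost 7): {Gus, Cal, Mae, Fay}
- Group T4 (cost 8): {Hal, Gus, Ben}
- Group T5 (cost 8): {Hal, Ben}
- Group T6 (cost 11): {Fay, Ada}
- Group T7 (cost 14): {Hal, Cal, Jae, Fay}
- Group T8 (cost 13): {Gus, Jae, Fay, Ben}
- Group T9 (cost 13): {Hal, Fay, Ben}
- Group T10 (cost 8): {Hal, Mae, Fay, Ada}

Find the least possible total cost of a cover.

24

T2, T3, T8 together cover every point (T2 ∪ T3 ∪ T8 = {Hal, Gus, Cal, Mae, Jae, Fay, Ada, Ben}); total cost 4 + 7 + 13 = 24.
No covering selection has total cost below 24.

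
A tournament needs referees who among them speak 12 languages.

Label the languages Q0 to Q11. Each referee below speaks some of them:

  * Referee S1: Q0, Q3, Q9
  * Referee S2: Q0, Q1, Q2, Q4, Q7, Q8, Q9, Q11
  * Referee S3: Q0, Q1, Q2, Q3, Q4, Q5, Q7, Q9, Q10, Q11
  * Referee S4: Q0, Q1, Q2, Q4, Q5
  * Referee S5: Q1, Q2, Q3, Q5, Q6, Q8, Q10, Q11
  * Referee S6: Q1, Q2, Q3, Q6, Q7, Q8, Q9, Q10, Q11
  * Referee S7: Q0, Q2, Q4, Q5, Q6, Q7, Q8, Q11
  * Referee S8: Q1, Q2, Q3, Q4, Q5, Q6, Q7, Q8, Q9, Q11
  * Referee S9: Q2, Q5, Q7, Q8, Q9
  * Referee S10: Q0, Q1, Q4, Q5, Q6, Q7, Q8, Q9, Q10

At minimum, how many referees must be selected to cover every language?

2

Take {S3, S6}. Their union is {Q0, Q1, Q2, Q3, Q4, Q5, Q6, Q7, Q8, Q9, Q10, Q11}, which is all 12 languages.
No single referee has all 12 languages (the largest, S3, has 10), so 2 is optimal.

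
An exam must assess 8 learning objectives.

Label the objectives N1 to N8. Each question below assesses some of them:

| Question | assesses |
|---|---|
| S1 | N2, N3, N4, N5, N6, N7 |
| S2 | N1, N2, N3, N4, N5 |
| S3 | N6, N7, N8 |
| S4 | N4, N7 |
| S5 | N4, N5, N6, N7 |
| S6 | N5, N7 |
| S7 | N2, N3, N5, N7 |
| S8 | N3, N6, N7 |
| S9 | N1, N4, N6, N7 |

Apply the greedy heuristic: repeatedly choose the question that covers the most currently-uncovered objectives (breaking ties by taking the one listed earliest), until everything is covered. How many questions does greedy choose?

Greedy: pick S1 (covers 6 new) → pick S2 (covers 1 new) → pick S3 (covers 1 new). Total picks: 3.
(The true minimum cover uses only 2 questions, so greedy is not optimal here.)

3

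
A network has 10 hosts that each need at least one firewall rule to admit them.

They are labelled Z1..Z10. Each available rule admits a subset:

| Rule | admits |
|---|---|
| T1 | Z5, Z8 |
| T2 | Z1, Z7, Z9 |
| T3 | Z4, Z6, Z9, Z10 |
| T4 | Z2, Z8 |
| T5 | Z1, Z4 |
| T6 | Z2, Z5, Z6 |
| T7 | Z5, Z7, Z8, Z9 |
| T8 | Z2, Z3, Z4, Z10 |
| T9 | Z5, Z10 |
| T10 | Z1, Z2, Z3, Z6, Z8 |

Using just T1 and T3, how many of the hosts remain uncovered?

Union of T1, T3 = {Z4, Z5, Z6, Z8, Z9, Z10}.
Not covered: Z1, Z2, Z3, Z7 — 4 hosts.

4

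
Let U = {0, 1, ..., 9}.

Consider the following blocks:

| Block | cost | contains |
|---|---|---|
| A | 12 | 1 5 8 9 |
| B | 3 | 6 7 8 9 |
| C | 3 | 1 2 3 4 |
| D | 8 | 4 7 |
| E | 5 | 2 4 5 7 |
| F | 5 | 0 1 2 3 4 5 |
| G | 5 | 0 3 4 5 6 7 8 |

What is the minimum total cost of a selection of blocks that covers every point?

B, F together cover every point (B ∪ F = {0, 1, 2, 3, 4, 5, 6, 7, 8, 9}); total cost 3 + 5 = 8.
The greedy pick G, C, B costs 11; no covering selection beats 8.

8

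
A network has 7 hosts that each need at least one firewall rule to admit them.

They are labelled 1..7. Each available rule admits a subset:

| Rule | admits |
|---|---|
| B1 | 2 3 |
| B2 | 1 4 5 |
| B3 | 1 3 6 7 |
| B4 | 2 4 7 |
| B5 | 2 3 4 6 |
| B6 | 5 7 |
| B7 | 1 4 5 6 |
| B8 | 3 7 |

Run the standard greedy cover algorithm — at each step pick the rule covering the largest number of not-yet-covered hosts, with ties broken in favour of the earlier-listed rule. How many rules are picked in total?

Greedy: pick B3 (covers 4 new) → pick B2 (covers 2 new) → pick B1 (covers 1 new). Total picks: 3.

3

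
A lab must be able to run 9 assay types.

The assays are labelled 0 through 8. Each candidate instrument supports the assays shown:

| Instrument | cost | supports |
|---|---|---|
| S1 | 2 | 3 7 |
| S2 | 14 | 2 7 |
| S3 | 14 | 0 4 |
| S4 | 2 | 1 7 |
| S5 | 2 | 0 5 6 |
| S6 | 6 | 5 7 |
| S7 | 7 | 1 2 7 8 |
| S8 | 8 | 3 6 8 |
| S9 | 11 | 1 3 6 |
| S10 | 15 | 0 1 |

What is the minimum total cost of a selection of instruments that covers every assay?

25

S1, S3, S5, S7 together cover every assay (S1 ∪ S3 ∪ S5 ∪ S7 = {0, 1, 2, 3, 4, 5, 6, 7, 8}); total cost 2 + 14 + 2 + 7 = 25.
The greedy pick S5, S1, S4, S7, S3 costs 27; no covering selection beats 25.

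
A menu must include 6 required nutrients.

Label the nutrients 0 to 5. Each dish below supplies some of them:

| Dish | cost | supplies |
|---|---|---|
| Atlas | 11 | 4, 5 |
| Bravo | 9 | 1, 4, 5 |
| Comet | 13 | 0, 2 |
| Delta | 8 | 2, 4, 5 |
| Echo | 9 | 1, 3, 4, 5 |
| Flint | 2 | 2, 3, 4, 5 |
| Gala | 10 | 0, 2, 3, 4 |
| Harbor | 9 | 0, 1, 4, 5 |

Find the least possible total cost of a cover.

Flint, Harbor together cover every nutrient (Flint ∪ Harbor = {0, 1, 2, 3, 4, 5}); total cost 2 + 9 = 11.
No covering selection has total cost below 11.

11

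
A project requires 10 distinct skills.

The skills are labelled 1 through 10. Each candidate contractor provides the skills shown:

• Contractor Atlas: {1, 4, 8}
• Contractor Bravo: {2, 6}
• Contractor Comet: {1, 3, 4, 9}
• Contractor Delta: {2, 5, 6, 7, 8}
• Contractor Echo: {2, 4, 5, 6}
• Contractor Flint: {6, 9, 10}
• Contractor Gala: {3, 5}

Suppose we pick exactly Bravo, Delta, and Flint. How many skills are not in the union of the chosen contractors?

Union of Bravo, Delta, Flint = {2, 5, 6, 7, 8, 9, 10}.
Not covered: 1, 3, 4 — 3 skills.

3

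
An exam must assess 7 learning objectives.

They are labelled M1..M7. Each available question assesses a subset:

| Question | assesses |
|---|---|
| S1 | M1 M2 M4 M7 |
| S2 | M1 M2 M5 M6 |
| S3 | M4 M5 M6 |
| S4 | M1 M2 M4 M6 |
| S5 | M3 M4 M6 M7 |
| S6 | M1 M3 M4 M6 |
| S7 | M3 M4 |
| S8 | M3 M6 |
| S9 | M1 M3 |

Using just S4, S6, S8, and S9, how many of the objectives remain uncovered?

Union of S4, S6, S8, S9 = {M1, M2, M3, M4, M6}.
Not covered: M5, M7 — 2 objectives.

2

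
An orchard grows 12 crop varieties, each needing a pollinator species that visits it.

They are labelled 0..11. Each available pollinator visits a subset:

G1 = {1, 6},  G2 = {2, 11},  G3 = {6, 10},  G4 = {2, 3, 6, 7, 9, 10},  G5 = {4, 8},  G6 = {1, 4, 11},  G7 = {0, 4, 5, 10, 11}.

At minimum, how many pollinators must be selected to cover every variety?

Take {G4, G5, G6, G7}. Their union is {0, 1, 2, 3, 4, 5, 6, 7, 8, 9, 10, 11}, which is all 12 varieties.
No 3 of the 7 pollinators cover everything (all 35 combinations miss at least one variety), so 4 is optimal.

4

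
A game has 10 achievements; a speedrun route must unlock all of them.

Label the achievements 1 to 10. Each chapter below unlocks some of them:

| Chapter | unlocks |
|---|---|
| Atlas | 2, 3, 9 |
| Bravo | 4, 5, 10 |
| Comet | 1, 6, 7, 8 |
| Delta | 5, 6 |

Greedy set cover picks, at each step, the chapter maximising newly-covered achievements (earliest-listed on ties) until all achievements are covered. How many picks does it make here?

3

Greedy: pick Comet (covers 4 new) → pick Atlas (covers 3 new) → pick Bravo (covers 3 new). Total picks: 3.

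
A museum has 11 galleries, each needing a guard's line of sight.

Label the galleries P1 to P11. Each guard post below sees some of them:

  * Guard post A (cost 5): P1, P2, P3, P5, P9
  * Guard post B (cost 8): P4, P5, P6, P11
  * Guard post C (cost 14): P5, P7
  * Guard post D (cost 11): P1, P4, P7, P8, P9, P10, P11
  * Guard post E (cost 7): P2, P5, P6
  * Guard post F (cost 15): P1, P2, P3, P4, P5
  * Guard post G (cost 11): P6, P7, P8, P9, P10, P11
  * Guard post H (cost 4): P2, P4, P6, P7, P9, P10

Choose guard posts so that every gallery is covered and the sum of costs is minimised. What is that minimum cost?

A, G, H together cover every gallery (A ∪ G ∪ H = {P1, P2, P3, P4, P5, P6, P7, P8, P9, P10, P11}); total cost 5 + 11 + 4 = 20.
No covering selection has total cost below 20.

20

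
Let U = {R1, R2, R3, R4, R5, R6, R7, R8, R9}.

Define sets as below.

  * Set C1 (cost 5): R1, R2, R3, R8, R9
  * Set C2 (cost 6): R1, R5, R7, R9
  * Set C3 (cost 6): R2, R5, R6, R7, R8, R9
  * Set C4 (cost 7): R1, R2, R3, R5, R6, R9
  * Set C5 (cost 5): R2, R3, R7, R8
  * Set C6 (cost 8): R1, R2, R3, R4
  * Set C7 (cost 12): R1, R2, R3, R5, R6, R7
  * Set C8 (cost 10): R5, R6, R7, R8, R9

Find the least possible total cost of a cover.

14

C3, C6 together cover every item (C3 ∪ C6 = {R1, R2, R3, R4, R5, R6, R7, R8, R9}); total cost 6 + 8 = 14.
The greedy pick C1, C3, C6 costs 19; no covering selection beats 14.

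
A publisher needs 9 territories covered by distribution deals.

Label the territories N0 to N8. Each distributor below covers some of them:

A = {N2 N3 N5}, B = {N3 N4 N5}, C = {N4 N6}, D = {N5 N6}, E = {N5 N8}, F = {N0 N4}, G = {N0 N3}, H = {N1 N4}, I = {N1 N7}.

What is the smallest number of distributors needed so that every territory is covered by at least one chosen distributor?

A and C and E and F and I together: A ∪ C ∪ E ∪ F ∪ I = {N0, N1, N2, N3, N4, N5, N6, N7, N8} — every territory is covered.
Only E contains N8, so E is forced; the remaining 7 territories need at least 4 more distributors (each remaining distributor adds at most 2) — so at least 5 distributors are needed, and 5 is optimal.

5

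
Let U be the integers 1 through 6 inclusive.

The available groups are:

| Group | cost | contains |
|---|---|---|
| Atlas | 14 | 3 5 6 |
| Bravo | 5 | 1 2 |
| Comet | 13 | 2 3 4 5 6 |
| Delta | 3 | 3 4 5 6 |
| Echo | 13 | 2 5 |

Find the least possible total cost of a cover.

8

Bravo, Delta together cover every element (Bravo ∪ Delta = {1, 2, 3, 4, 5, 6}); total cost 5 + 3 = 8.
No covering selection has total cost below 8.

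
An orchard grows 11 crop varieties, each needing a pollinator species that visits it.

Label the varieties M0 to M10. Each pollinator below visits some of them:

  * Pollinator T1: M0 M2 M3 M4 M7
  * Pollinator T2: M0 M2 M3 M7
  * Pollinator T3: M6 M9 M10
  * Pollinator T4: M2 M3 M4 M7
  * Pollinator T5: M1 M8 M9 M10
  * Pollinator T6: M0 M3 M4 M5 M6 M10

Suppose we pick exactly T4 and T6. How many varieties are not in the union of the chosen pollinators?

Union of T4, T6 = {M0, M2, M3, M4, M5, M6, M7, M10}.
Not covered: M1, M8, M9 — 3 varieties.

3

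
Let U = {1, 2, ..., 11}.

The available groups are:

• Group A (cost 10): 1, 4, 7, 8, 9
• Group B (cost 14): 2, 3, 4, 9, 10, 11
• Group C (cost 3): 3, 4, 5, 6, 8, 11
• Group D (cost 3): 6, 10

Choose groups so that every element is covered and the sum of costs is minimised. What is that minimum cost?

27

A, B, C together cover every element (A ∪ B ∪ C = {1, 2, 3, 4, 5, 6, 7, 8, 9, 10, 11}); total cost 10 + 14 + 3 = 27.
The greedy pick C, D, A, B costs 30; no covering selection beats 27.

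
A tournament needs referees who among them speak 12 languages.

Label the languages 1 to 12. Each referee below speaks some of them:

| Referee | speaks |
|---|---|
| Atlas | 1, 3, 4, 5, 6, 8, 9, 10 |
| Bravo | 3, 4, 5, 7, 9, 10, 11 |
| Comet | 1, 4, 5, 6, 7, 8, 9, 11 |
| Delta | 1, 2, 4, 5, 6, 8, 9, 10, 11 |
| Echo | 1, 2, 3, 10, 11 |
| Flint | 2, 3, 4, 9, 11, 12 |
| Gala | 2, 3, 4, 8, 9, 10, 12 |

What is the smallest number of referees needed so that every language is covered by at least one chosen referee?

Take {Comet, Gala}. Their union is {1, 2, 3, 4, 5, 6, 7, 8, 9, 10, 11, 12}, which is all 12 languages.
No single referee has all 12 languages (the largest, Delta, has 9), so 2 is optimal.

2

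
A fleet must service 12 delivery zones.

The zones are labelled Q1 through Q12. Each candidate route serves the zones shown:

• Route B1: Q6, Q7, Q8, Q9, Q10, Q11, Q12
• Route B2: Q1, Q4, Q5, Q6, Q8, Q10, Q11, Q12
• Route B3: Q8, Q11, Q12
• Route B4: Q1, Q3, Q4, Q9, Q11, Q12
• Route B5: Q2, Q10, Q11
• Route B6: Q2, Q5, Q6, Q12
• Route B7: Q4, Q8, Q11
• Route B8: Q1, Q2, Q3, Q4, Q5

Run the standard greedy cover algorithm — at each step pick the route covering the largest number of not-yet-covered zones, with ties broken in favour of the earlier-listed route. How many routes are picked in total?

Greedy: pick B2 (covers 8 new) → pick B1 (covers 2 new) → pick B8 (covers 2 new). Total picks: 3.
(The true minimum cover uses only 2 routes, so greedy is not optimal here.)

3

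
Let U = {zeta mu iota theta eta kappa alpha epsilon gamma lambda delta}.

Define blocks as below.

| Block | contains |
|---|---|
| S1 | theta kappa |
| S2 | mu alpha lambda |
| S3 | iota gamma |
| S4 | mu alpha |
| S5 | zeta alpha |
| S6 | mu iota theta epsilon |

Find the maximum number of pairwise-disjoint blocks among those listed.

S1, S2, S3 are pairwise disjoint (S1={theta,kappa}; S2={mu,alpha,lambda}; S3={iota,gamma}).
Every remaining block overlaps one of these, and no 4 of the listed blocks are pairwise disjoint, so 3 is the maximum.

3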